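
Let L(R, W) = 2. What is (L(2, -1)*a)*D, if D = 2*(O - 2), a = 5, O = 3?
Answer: 20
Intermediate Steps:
D = 2 (D = 2*(3 - 2) = 2*1 = 2)
(L(2, -1)*a)*D = (2*5)*2 = 10*2 = 20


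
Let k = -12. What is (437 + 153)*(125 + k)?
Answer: 66670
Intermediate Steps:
(437 + 153)*(125 + k) = (437 + 153)*(125 - 12) = 590*113 = 66670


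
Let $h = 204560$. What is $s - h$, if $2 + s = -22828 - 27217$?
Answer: $-254607$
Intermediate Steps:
$s = -50047$ ($s = -2 - 50045 = -50047$)
$s - h = -50047 - 204560 = -254607$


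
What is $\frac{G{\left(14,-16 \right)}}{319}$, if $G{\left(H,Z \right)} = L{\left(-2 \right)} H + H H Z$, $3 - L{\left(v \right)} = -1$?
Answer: $- \frac{280}{29} \approx -9.6552$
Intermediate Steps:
$L{\left(v \right)} = 4$ ($L{\left(v \right)} = 3 - -1 = 3 + 1 = 4$)
$G{\left(H,Z \right)} = 4 H + Z H^{2}$ ($G{\left(H,Z \right)} = 4 H + H H Z = 4 H + H^{2} Z = 4 H + Z H^{2}$)
$\frac{G{\left(14,-16 \right)}}{319} = \frac{14 \left(4 + 14 \left(-16\right)\right)}{319} = 14 \left(4 - 224\right) \frac{1}{319} = 14 \left(-220\right) \frac{1}{319} = \left(-3080\right) \frac{1}{319} = - \frac{280}{29}$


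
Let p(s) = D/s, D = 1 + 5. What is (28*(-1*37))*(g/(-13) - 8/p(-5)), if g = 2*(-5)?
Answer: -300440/39 ≈ -7703.6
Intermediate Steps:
D = 6
p(s) = 6/s
g = -10
(28*(-1*37))*(g/(-13) - 8/p(-5)) = (28*(-1*37))*(-10/(-13) - 8/(6/(-5))) = (28*(-37))*(-10*(-1/13) - 8/(6*(-⅕))) = -1036*(10/13 - 8/(-6/5)) = -1036*(10/13 - 8*(-⅚)) = -1036*(10/13 + 20/3) = -1036*290/39 = -300440/39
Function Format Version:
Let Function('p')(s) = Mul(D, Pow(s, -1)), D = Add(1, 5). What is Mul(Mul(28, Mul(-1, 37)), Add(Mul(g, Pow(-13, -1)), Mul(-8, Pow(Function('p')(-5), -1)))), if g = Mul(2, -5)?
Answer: Rational(-300440, 39) ≈ -7703.6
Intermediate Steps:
D = 6
Function('p')(s) = Mul(6, Pow(s, -1))
g = -10
Mul(Mul(28, Mul(-1, 37)), Add(Mul(g, Pow(-13, -1)), Mul(-8, Pow(Function('p')(-5), -1)))) = Mul(Mul(28, Mul(-1, 37)), Add(Mul(-10, Pow(-13, -1)), Mul(-8, Pow(Mul(6, Pow(-5, -1)), -1)))) = Mul(Mul(28, -37), Add(Mul(-10, Rational(-1, 13)), Mul(-8, Pow(Mul(6, Rational(-1, 5)), -1)))) = Mul(-1036, Add(Rational(10, 13), Mul(-8, Pow(Rational(-6, 5), -1)))) = Mul(-1036, Add(Rational(10, 13), Mul(-8, Rational(-5, 6)))) = Mul(-1036, Add(Rational(10, 13), Rational(20, 3))) = Mul(-1036, Rational(290, 39)) = Rational(-300440, 39)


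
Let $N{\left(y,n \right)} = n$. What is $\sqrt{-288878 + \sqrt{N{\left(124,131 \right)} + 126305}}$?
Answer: $\sqrt{-288878 + 2 \sqrt{31609}} \approx 537.14 i$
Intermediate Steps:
$\sqrt{-288878 + \sqrt{N{\left(124,131 \right)} + 126305}} = \sqrt{-288878 + \sqrt{131 + 126305}} = \sqrt{-288878 + \sqrt{126436}} = \sqrt{-288878 + 2 \sqrt{31609}}$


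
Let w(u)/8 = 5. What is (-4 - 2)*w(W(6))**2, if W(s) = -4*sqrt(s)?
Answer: -9600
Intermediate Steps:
w(u) = 40 (w(u) = 8*5 = 40)
(-4 - 2)*w(W(6))**2 = (-4 - 2)*40**2 = -6*1600 = -9600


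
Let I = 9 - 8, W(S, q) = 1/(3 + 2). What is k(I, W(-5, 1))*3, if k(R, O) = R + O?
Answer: 18/5 ≈ 3.6000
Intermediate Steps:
W(S, q) = 1/5
I = 1
k(R, O) = O + R
k(I, W(-5, 1))*3 = (1/5 + 1)*3 = (6/5)*3 = 18/5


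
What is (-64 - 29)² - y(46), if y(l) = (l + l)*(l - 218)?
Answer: 24473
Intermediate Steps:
y(l) = 2*l*(-218 + l) (y(l) = (2*l)*(-218 + l) = 2*l*(-218 + l))
(-64 - 29)² - y(46) = (-64 - 29)² - 2*46*(-218 + 46) = (-93)² - 2*46*(-172) = 8649 - 1*(-15824) = 8649 + 15824 = 24473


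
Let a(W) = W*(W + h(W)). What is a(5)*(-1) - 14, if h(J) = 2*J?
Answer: -89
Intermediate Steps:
a(W) = 3*W² (a(W) = W*(W + 2*W) = W*(3*W) = 3*W²)
a(5)*(-1) - 14 = (3*5²)*(-1) - 14 = (3*25)*(-1) - 14 = 75*(-1) - 14 = -75 - 14 = -89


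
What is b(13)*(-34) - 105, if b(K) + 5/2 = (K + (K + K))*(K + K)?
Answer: -34496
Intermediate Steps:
b(K) = -5/2 + 6*K**2 (b(K) = -5/2 + (K + (K + K))*(K + K) = -5/2 + (K + 2*K)*(2*K) = -5/2 + (3*K)*(2*K) = -5/2 + 6*K**2)
b(13)*(-34) - 105 = (-5/2 + 6*13**2)*(-34) - 105 = (-5/2 + 6*169)*(-34) - 105 = (-5/2 + 1014)*(-34) - 105 = (2023/2)*(-34) - 105 = -34391 - 105 = -34496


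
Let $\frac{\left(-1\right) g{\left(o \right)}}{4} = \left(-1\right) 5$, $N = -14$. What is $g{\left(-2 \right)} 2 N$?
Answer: $-560$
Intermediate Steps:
$g{\left(o \right)} = 20$ ($g{\left(o \right)} = - 4 \left(\left(-1\right) 5\right) = \left(-4\right) \left(-5\right) = 20$)
$g{\left(-2 \right)} 2 N = 20 \cdot 2 \left(-14\right) = 40 \left(-14\right) = -560$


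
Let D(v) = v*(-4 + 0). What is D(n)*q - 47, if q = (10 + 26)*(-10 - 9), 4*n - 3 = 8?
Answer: 7477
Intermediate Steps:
n = 11/4 (n = ¾ + (¼)*8 = ¾ + 2 = 11/4 ≈ 2.7500)
D(v) = -4*v (D(v) = v*(-4) = -4*v)
q = -684 (q = 36*(-19) = -684)
D(n)*q - 47 = -4*11/4*(-684) - 47 = -11*(-684) - 47 = 7524 - 47 = 7477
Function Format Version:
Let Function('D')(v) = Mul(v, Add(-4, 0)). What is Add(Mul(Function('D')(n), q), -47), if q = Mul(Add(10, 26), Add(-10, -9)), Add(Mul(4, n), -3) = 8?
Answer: 7477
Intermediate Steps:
n = Rational(11, 4) (n = Add(Rational(3, 4), Mul(Rational(1, 4), 8)) = Add(Rational(3, 4), 2) = Rational(11, 4) ≈ 2.7500)
Function('D')(v) = Mul(-4, v) (Function('D')(v) = Mul(v, -4) = Mul(-4, v))
q = -684 (q = Mul(36, -19) = -684)
Add(Mul(Function('D')(n), q), -47) = Add(Mul(Mul(-4, Rational(11, 4)), -684), -47) = Add(Mul(-11, -684), -47) = Add(7524, -47) = 7477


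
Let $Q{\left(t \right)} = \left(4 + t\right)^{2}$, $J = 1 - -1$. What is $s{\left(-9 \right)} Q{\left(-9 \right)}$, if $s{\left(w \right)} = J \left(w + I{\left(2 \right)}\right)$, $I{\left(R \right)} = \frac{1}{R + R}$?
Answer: $- \frac{875}{2} \approx -437.5$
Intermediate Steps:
$I{\left(R \right)} = \frac{1}{2 R}$
$J = 2$ ($J = 1 + 1 = 2$)
$s{\left(w \right)} = \frac{1}{2} + 2 w$ ($s{\left(w \right)} = 2 \left(w + \frac{1}{2 \cdot 2}\right) = 2 \left(w + \frac{1}{2} \cdot \frac{1}{2}\right) = 2 \left(w + \frac{1}{4}\right) = 2 \left(\frac{1}{4} + w\right) = \frac{1}{2} + 2 w$)
$s{\left(-9 \right)} Q{\left(-9 \right)} = \left(\frac{1}{2} + 2 \left(-9\right)\right) \left(4 - 9\right)^{2} = \left(\frac{1}{2} - 18\right) \left(-5\right)^{2} = \left(- \frac{35}{2}\right) 25 = - \frac{875}{2}$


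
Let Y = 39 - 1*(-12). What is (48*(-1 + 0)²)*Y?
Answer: 2448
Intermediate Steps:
Y = 51 (Y = 39 + 12 = 51)
(48*(-1 + 0)²)*Y = (48*(-1 + 0)²)*51 = (48*(-1)²)*51 = (48*1)*51 = 48*51 = 2448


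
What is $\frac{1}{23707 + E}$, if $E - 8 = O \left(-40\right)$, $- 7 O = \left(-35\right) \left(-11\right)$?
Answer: $\frac{1}{25915} \approx 3.8588 \cdot 10^{-5}$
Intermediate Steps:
$O = -55$ ($O = - \frac{\left(-35\right) \left(-11\right)}{7} = \left(- \frac{1}{7}\right) 385 = -55$)
$E = 2208$ ($E = 8 - -2200 = 8 + 2200 = 2208$)
$\frac{1}{23707 + E} = \frac{1}{23707 + 2208} = \frac{1}{25915}$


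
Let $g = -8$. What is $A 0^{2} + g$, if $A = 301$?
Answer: $-8$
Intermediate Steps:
$A 0^{2} + g = 301 \cdot 0^{2} - 8 = 301 \cdot 0 - 8 = 0 - 8 = -8$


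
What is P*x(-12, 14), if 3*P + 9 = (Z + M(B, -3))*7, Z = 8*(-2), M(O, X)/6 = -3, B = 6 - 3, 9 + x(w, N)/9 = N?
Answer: -3705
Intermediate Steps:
x(w, N) = -81 + 9*N
B = 3
M(O, X) = -18 (M(O, X) = 6*(-3) = -18)
Z = -16
P = -247/3 (P = -3 + ((-16 - 18)*7)/3 = -3 + (-34*7)/3 = -3 + (⅓)*(-238) = -3 - 238/3 = -247/3 ≈ -82.333)
P*x(-12, 14) = -247*(-81 + 9*14)/3 = -247*(-81 + 126)/3 = -247/3*45 = -3705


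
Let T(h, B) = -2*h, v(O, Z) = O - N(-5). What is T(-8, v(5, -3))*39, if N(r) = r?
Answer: 624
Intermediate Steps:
v(O, Z) = 5 + O (v(O, Z) = O - 1*(-5) = O + 5 = 5 + O)
T(-8, v(5, -3))*39 = -2*(-8)*39 = 16*39 = 624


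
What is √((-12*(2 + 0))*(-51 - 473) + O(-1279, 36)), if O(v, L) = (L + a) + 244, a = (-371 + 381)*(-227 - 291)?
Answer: 2*√1919 ≈ 87.613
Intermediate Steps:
a = -5180 (a = 10*(-518) = -5180)
O(v, L) = -4936 + L (O(v, L) = (L - 5180) + 244 = (-5180 + L) + 244 = -4936 + L)
√((-12*(2 + 0))*(-51 - 473) + O(-1279, 36)) = √((-12*(2 + 0))*(-51 - 473) + (-4936 + 36)) = √(-12*2*(-524) - 4900) = √(-24*(-524) - 4900) = √(12576 - 4900) = √7676 = 2*√1919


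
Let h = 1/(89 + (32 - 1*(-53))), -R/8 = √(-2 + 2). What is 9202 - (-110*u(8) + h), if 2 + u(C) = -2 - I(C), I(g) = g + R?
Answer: 1371467/174 ≈ 7882.0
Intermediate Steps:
R = 0 (R = -8*√(-2 + 2) = -8*√0 = -8*0 = 0)
I(g) = g (I(g) = g + 0 = g)
u(C) = -4 - C (u(C) = -2 + (-2 - C) = -4 - C)
h = 1/174 (h = 1/(89 + (32 + 53)) = 1/(89 + 85) = 1/174 ≈ 0.0057471)
9202 - (-110*u(8) + h) = 9202 - (-110*(-4 - 1*8) + 1/174) = 9202 - (-110*(-4 - 8) + 1/174) = 9202 - (-110*(-12) + 1/174) = 9202 - (1320 + 1/174) = 9202 - 1*229681/174 = 9202 - 229681/174 = 1371467/174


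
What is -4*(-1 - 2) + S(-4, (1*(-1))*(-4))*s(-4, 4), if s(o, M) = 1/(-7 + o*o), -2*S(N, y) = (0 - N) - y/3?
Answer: 320/27 ≈ 11.852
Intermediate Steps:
S(N, y) = N/2 + y/6 (S(N, y) = -((0 - N) - y/3)/2 = -(-N - y/3)/2 = N/2 + y/6)
s(o, M) = 1/(-7 + o²)
-4*(-1 - 2) + S(-4, (1*(-1))*(-4))*s(-4, 4) = -4*(-1 - 2) + ((½)*(-4) + ((1*(-1))*(-4))/6)/(-7 + (-4)²) = -4*(-3) + (-2 + (-1*(-4))/6)/(-7 + 16) = 12 + (-2 + (⅙)*4)/9 = 12 + (-2 + ⅔)*(⅑) = 12 - 4/3*⅑ = 12 - 4/27 = 320/27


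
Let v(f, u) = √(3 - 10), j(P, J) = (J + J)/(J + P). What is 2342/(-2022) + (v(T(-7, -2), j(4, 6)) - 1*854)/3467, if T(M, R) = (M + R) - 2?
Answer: -4923251/3505137 + I*√7/3467 ≈ -1.4046 + 0.00076312*I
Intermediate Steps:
T(M, R) = -2 + M + R
j(P, J) = 2*J/(J + P) (j(P, J) = (2*J)/(J + P) = 2*J/(J + P))
v(f, u) = I*√7 (v(f, u) = √(-7) = I*√7)
2342/(-2022) + (v(T(-7, -2), j(4, 6)) - 1*854)/3467 = 2342/(-2022) + (I*√7 - 1*854)/3467 = 2342*(-1/2022) + (I*√7 - 854)*(1/3467) = -1171/1011 + (-854 + I*√7)*(1/3467) = -1171/1011 + (-854/3467 + I*√7/3467) = -4923251/3505137 + I*√7/3467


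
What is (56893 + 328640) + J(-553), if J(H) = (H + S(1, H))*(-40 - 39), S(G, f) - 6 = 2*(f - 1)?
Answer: 516278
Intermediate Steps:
S(G, f) = 4 + 2*f (S(G, f) = 6 + 2*(f - 1) = 6 + 2*(-1 + f) = 6 + (-2 + 2*f) = 4 + 2*f)
J(H) = -316 - 237*H (J(H) = (H + (4 + 2*H))*(-40 - 39) = (4 + 3*H)*(-79) = -316 - 237*H)
(56893 + 328640) + J(-553) = (56893 + 328640) + (-316 - 237*(-553)) = 385533 + (-316 + 131061) = 385533 + 130745 = 516278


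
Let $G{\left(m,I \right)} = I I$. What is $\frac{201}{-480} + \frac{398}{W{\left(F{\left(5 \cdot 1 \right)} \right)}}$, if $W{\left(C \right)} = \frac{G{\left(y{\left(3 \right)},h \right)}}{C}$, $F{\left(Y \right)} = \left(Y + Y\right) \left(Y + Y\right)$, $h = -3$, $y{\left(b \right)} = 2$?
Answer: $\frac{6367397}{1440} \approx 4421.8$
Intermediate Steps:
$G{\left(m,I \right)} = I^{2}$
$F{\left(Y \right)} = 4 Y^{2}$ ($F{\left(Y \right)} = 2 Y 2 Y = 4 Y^{2}$)
$W{\left(C \right)} = \frac{9}{C}$ ($W{\left(C \right)} = \frac{\left(-3\right)^{2}}{C} = \frac{9}{C}$)
$\frac{201}{-480} + \frac{398}{W{\left(F{\left(5 \cdot 1 \right)} \right)}} = \frac{201}{-480} + \frac{398}{9 \frac{1}{4 \left(5 \cdot 1\right)^{2}}} = 201 \left(- \frac{1}{480}\right) + \frac{398}{9 \frac{1}{4 \cdot 5^{2}}} = - \frac{67}{160} + \frac{398}{9 \frac{1}{4 \cdot 25}} = - \frac{67}{160} + \frac{398}{9 \cdot \frac{1}{100}} = - \frac{67}{160} + \frac{398}{\frac{9}{100}} = - \frac{67}{160} + 398 \cdot \frac{100}{9} = - \frac{67}{160} + \frac{39800}{9} = \frac{6367397}{1440}$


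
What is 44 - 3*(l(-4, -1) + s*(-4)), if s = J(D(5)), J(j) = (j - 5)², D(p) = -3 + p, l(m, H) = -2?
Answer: 158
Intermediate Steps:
J(j) = (-5 + j)²
s = 9 (s = (-5 + (-3 + 5))² = (-5 + 2)² = (-3)² = 9)
44 - 3*(l(-4, -1) + s*(-4)) = 44 - 3*(-2 + 9*(-4)) = 44 - 3*(-2 - 36) = 44 - 3*(-38) = 44 + 114 = 158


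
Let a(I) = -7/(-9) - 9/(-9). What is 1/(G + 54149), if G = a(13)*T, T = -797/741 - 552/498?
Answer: 553527/29970784355 ≈ 1.8469e-5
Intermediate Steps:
a(I) = 16/9 (a(I) = -7*(-1/9) - 9*(-1/9) = 7/9 + 1 = 16/9)
T = -134323/61503 (T = -797*1/741 - 552*1/498 = -797/741 - 92/83 = -134323/61503 ≈ -2.1840)
G = -2149168/553527 (G = (16/9)*(-134323/61503) = -2149168/553527 ≈ -3.8827)
1/(G + 54149) = 1/(-2149168/553527 + 54149) = 1/(29970784355/553527) = 553527/29970784355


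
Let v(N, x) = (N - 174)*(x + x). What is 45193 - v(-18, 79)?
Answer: 75529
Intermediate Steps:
v(N, x) = 2*x*(-174 + N) (v(N, x) = (-174 + N)*(2*x) = 2*x*(-174 + N))
45193 - v(-18, 79) = 45193 - 2*79*(-174 - 18) = 45193 - 2*79*(-192) = 45193 - 1*(-30336) = 45193 + 30336 = 75529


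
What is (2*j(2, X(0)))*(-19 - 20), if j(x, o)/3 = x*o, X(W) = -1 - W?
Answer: 468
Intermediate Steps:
j(x, o) = 3*o*x (j(x, o) = 3*(x*o) = 3*(o*x) = 3*o*x)
(2*j(2, X(0)))*(-19 - 20) = (2*(3*(-1 - 1*0)*2))*(-19 - 20) = (2*(3*(-1 + 0)*2))*(-39) = (2*(3*(-1)*2))*(-39) = (2*(-6))*(-39) = -12*(-39) = 468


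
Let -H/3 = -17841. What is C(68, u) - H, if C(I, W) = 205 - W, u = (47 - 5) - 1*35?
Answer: -53325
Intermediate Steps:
u = 7 (u = 42 - 35 = 7)
H = 53523 (H = -3*(-17841) = 53523)
C(68, u) - H = (205 - 1*7) - 1*53523 = (205 - 7) - 53523 = 198 - 53523 = -53325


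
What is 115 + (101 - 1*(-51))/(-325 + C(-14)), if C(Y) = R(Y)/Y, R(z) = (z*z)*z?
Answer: 14683/129 ≈ 113.82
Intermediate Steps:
R(z) = z³ (R(z) = z²*z = z³)
C(Y) = Y² (C(Y) = Y³/Y = Y²)
115 + (101 - 1*(-51))/(-325 + C(-14)) = 115 + (101 - 1*(-51))/(-325 + (-14)²) = 115 + (101 + 51)/(-325 + 196) = 115 + 152/(-129) = 115 - 1/129*152 = 115 - 152/129 = 14683/129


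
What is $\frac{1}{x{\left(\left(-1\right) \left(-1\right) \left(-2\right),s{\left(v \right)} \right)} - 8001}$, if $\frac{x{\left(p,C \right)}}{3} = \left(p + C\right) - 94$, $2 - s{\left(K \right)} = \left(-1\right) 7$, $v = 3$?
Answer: $- \frac{1}{8262} \approx -0.00012104$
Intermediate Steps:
$s{\left(K \right)} = 9$ ($s{\left(K \right)} = 2 - \left(-1\right) 7 = 2 - -7 = 2 + 7 = 9$)
$x{\left(p,C \right)} = -282 + 3 C + 3 p$ ($x{\left(p,C \right)} = 3 \left(\left(p + C\right) - 94\right) = 3 \left(\left(C + p\right) - 94\right) = 3 \left(-94 + C + p\right) = -282 + 3 C + 3 p$)
$\frac{1}{x{\left(\left(-1\right) \left(-1\right) \left(-2\right),s{\left(v \right)} \right)} - 8001} = \frac{1}{\left(-282 + 3 \cdot 9 + 3 \left(-1\right) \left(-1\right) \left(-2\right)\right) - 8001} = \frac{1}{\left(-282 + 27 + 3 \cdot 1 \left(-2\right)\right) - 8001} = \frac{1}{\left(-282 + 27 + 3 \left(-2\right)\right) - 8001} = \frac{1}{\left(-282 + 27 - 6\right) - 8001} = \frac{1}{-261 - 8001} = \frac{1}{-8262} = - \frac{1}{8262}$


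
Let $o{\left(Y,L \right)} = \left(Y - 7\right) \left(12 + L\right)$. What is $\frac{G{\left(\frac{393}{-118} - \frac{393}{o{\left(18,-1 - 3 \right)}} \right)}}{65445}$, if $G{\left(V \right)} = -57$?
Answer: $- \frac{19}{21815} \approx -0.00087096$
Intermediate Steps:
$o{\left(Y,L \right)} = \left(-7 + Y\right) \left(12 + L\right)$
$\frac{G{\left(\frac{393}{-118} - \frac{393}{o{\left(18,-1 - 3 \right)}} \right)}}{65445} = - \frac{57}{65445} = \left(-57\right) \frac{1}{65445} = - \frac{19}{21815}$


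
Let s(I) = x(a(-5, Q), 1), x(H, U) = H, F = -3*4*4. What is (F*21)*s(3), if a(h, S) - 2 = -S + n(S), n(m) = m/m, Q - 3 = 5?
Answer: 5040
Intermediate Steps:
Q = 8 (Q = 3 + 5 = 8)
F = -48 (F = -12*4 = -48)
n(m) = 1
a(h, S) = 3 - S (a(h, S) = 2 + (-S + 1) = 2 + (1 - S) = 3 - S)
s(I) = -5 (s(I) = 3 - 1*8 = 3 - 8 = -5)
(F*21)*s(3) = -48*21*(-5) = -1008*(-5) = 5040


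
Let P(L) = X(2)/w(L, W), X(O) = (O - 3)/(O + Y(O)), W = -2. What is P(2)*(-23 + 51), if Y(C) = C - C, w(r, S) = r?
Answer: -7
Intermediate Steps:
Y(C) = 0
X(O) = (-3 + O)/O (X(O) = (O - 3)/(O + 0) = (-3 + O)/O)
P(L) = -1/(2*L) (P(L) = ((-3 + 2)/2)/L = ((1/2)*(-1))/L = -1/(2*L))
P(2)*(-23 + 51) = (-1/2/2)*(-23 + 51) = -1/2*1/2*28 = -1/4*28 = -7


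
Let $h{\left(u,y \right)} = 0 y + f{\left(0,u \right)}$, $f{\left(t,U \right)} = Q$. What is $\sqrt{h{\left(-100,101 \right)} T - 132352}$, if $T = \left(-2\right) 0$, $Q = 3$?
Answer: $16 i \sqrt{517} \approx 363.8 i$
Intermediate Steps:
$T = 0$
$f{\left(t,U \right)} = 3$
$h{\left(u,y \right)} = 3$ ($h{\left(u,y \right)} = 0 y + 3 = 0 + 3 = 3$)
$\sqrt{h{\left(-100,101 \right)} T - 132352} = \sqrt{3 \cdot 0 - 132352} = \sqrt{0 - 132352} = \sqrt{-132352} = 16 i \sqrt{517}$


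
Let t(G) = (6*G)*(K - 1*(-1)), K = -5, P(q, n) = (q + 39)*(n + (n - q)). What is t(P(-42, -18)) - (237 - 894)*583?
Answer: 383463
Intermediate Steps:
P(q, n) = (39 + q)*(-q + 2*n)
t(G) = -24*G (t(G) = (6*G)*(-5 - 1*(-1)) = (6*G)*(-5 + 1) = (6*G)*(-4) = -24*G)
t(P(-42, -18)) - (237 - 894)*583 = -24*(-1*(-42)² - 39*(-42) + 78*(-18) + 2*(-18)*(-42)) - (237 - 894)*583 = -24*(-1*1764 + 1638 - 1404 + 1512) - (-657)*583 = -24*(-1764 + 1638 - 1404 + 1512) - 1*(-383031) = -24*(-18) + 383031 = 432 + 383031 = 383463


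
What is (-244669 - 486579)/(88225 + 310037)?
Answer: -365624/199131 ≈ -1.8361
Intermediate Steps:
(-244669 - 486579)/(88225 + 310037) = -731248/398262 = -731248*1/398262 = -365624/199131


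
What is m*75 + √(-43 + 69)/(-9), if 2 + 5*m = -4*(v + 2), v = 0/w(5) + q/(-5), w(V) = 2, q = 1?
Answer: -138 - √26/9 ≈ -138.57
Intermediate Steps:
v = -⅕ (v = 0/2 + 1/(-5) = 0*(½) + 1*(-⅕) = 0 - ⅕ = -⅕ ≈ -0.20000)
m = -46/25 (m = -⅖ + (-4*(-⅕ + 2))/5 = -⅖ + (-4*9/5)/5 = -⅖ + (⅕)*(-36/5) = -⅖ - 36/25 = -46/25 ≈ -1.8400)
m*75 + √(-43 + 69)/(-9) = -46/25*75 + √(-43 + 69)/(-9) = -138 + √26*(-⅑) = -138 - √26/9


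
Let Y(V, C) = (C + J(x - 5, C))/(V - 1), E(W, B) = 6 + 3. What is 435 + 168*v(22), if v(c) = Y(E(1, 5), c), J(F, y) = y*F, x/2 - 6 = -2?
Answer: 2283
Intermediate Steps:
x = 8 (x = 12 + 2*(-2) = 12 - 4 = 8)
J(F, y) = F*y
E(W, B) = 9
Y(V, C) = 4*C/(-1 + V) (Y(V, C) = (C + (8 - 5)*C)/(V - 1) = (C + 3*C)/(-1 + V) = (4*C)/(-1 + V) = 4*C/(-1 + V))
v(c) = c/2 (v(c) = 4*c/(-1 + 9) = 4*c/8 = 4*c*(⅛) = c/2)
435 + 168*v(22) = 435 + 168*((½)*22) = 435 + 168*11 = 435 + 1848 = 2283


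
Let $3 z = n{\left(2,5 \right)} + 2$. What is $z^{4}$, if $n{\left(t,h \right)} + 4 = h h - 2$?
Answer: $2401$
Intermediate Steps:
$n{\left(t,h \right)} = -6 + h^{2}$ ($n{\left(t,h \right)} = -4 + \left(h h - 2\right) = -4 + \left(h^{2} - 2\right) = -4 + \left(-2 + h^{2}\right) = -6 + h^{2}$)
$z = 7$ ($z = \frac{\left(-6 + 5^{2}\right) + 2}{3} = \frac{\left(-6 + 25\right) + 2}{3} = \frac{19 + 2}{3} = \frac{1}{3} \cdot 21 = 7$)
$z^{4} = 7^{4} = 2401$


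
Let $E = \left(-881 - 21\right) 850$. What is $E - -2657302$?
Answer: $1890602$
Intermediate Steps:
$E = -766700$ ($E = \left(-902\right) 850 = -766700$)
$E - -2657302 = -766700 - -2657302 = -766700 + 2657302 = 1890602$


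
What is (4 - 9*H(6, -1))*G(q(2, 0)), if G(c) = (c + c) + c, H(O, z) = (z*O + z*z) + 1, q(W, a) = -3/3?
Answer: -120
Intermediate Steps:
q(W, a) = -1 (q(W, a) = -3*1/3 = -1)
H(O, z) = 1 + z**2 + O*z (H(O, z) = (O*z + z**2) + 1 = (z**2 + O*z) + 1 = 1 + z**2 + O*z)
G(c) = 3*c (G(c) = 2*c + c = 3*c)
(4 - 9*H(6, -1))*G(q(2, 0)) = (4 - 9*(1 + (-1)**2 + 6*(-1)))*(3*(-1)) = (4 - 9*(1 + 1 - 6))*(-3) = (4 - 9*(-4))*(-3) = (4 + 36)*(-3) = 40*(-3) = -120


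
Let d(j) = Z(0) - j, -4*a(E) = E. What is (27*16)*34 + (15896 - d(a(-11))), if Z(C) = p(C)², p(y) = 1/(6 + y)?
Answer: 550561/18 ≈ 30587.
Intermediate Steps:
a(E) = -E/4
Z(C) = (6 + C)⁻² (Z(C) = (1/(6 + C))² = (6 + C)⁻²)
d(j) = 1/36 - j (d(j) = (6 + 0)⁻² - j = 6⁻² - j = 1/36 - j)
(27*16)*34 + (15896 - d(a(-11))) = (27*16)*34 + (15896 - (1/36 - (-1)*(-11)/4)) = 432*34 + (15896 - (1/36 - 1*11/4)) = 14688 + (15896 - (1/36 - 11/4)) = 14688 + (15896 - 1*(-49/18)) = 14688 + (15896 + 49/18) = 14688 + 286177/18 = 550561/18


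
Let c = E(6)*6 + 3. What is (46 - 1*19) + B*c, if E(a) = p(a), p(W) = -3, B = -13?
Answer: 222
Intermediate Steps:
E(a) = -3
c = -15 (c = -3*6 + 3 = -18 + 3 = -15)
(46 - 1*19) + B*c = (46 - 1*19) - 13*(-15) = (46 - 19) + 195 = 27 + 195 = 222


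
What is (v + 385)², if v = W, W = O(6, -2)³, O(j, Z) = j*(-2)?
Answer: 1803649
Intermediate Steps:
O(j, Z) = -2*j
W = -1728 (W = (-2*6)³ = (-12)³ = -1728)
v = -1728
(v + 385)² = (-1728 + 385)² = (-1343)² = 1803649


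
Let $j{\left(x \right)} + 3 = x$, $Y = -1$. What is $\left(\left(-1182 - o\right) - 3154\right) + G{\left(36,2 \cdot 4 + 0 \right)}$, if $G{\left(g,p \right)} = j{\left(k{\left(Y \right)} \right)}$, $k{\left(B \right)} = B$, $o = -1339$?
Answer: $-3001$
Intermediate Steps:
$j{\left(x \right)} = -3 + x$
$G{\left(g,p \right)} = -4$ ($G{\left(g,p \right)} = -3 - 1 = -4$)
$\left(\left(-1182 - o\right) - 3154\right) + G{\left(36,2 \cdot 4 + 0 \right)} = \left(\left(-1182 - -1339\right) - 3154\right) - 4 = \left(\left(-1182 + 1339\right) - 3154\right) - 4 = \left(157 - 3154\right) - 4 = -2997 - 4 = -3001$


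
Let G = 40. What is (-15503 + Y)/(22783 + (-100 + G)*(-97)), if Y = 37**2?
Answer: -14134/28603 ≈ -0.49414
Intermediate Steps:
Y = 1369
(-15503 + Y)/(22783 + (-100 + G)*(-97)) = (-15503 + 1369)/(22783 + (-100 + 40)*(-97)) = -14134/(22783 - 60*(-97)) = -14134/(22783 + 5820) = -14134/28603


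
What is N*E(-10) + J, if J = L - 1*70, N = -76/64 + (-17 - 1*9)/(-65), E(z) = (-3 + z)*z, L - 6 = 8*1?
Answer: -1267/8 ≈ -158.38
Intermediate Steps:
L = 14 (L = 6 + 8*1 = 6 + 8 = 14)
E(z) = z*(-3 + z)
N = -63/80 (N = -76*1/64 + (-17 - 9)*(-1/65) = -19/16 - 26*(-1/65) = -19/16 + ⅖ = -63/80 ≈ -0.78750)
J = -56 (J = 14 - 1*70 = 14 - 70 = -56)
N*E(-10) + J = -(-63)*(-3 - 10)/8 - 56 = -(-63)*(-13)/8 - 56 = -63/80*130 - 56 = -819/8 - 56 = -1267/8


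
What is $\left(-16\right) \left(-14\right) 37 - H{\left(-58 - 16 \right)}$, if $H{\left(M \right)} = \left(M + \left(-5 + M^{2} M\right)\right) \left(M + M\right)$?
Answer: $-59976556$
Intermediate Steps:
$H{\left(M \right)} = 2 M \left(-5 + M + M^{3}\right)$ ($H{\left(M \right)} = \left(M + \left(-5 + M^{3}\right)\right) 2 M = \left(-5 + M + M^{3}\right) 2 M = 2 M \left(-5 + M + M^{3}\right)$)
$\left(-16\right) \left(-14\right) 37 - H{\left(-58 - 16 \right)} = \left(-16\right) \left(-14\right) 37 - 2 \left(-58 - 16\right) \left(-5 - 74 + \left(-58 - 16\right)^{3}\right) = 224 \cdot 37 - 2 \left(-74\right) \left(-5 - 74 + \left(-74\right)^{3}\right) = 8288 - 2 \left(-74\right) \left(-5 - 74 - 405224\right) = 8288 - 2 \left(-74\right) \left(-405303\right) = 8288 - 59984844 = -59976556$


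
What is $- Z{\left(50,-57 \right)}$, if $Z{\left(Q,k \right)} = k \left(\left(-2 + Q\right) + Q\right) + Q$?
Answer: $5536$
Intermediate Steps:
$Z{\left(Q,k \right)} = Q + k \left(-2 + 2 Q\right)$ ($Z{\left(Q,k \right)} = k \left(-2 + 2 Q\right) + Q = Q + k \left(-2 + 2 Q\right)$)
$- Z{\left(50,-57 \right)} = - (50 - -114 + 2 \cdot 50 \left(-57\right)) = - (50 + 114 - 5700) = \left(-1\right) \left(-5536\right) = 5536$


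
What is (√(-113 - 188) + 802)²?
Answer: (802 + I*√301)² ≈ 6.429e+5 + 27828.0*I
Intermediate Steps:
(√(-113 - 188) + 802)² = (√(-301) + 802)² = (I*√301 + 802)² = (802 + I*√301)²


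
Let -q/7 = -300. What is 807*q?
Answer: 1694700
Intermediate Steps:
q = 2100 (q = -7*(-300) = 2100)
807*q = 807*2100 = 1694700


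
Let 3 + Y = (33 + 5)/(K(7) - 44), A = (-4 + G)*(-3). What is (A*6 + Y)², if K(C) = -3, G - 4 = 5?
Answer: 19439281/2209 ≈ 8800.0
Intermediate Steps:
G = 9 (G = 4 + 5 = 9)
A = -15 (A = (-4 + 9)*(-3) = 5*(-3) = -15)
Y = -179/47 (Y = -3 + (33 + 5)/(-3 - 44) = -3 + 38/(-47) = -3 + 38*(-1/47) = -3 - 38/47 = -179/47 ≈ -3.8085)
(A*6 + Y)² = (-15*6 - 179/47)² = (-90 - 179/47)² = (-4409/47)² = 19439281/2209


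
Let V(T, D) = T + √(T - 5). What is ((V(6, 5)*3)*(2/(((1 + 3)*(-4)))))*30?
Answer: -315/4 ≈ -78.750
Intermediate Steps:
V(T, D) = T + √(-5 + T)
((V(6, 5)*3)*(2/(((1 + 3)*(-4)))))*30 = (((6 + √(-5 + 6))*3)*(2/(((1 + 3)*(-4)))))*30 = (((6 + √1)*3)*(2/((4*(-4)))))*30 = (((6 + 1)*3)*(2/(-16)))*30 = ((7*3)*(2*(-1/16)))*30 = (21*(-⅛))*30 = -21/8*30 = -315/4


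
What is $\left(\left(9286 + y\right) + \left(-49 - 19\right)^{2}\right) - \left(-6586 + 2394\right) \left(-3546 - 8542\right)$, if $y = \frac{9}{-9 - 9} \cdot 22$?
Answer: $-50658997$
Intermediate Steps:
$y = -11$ ($y = \frac{9}{-18} \cdot 22 = 9 \left(- \frac{1}{18}\right) 22 = \left(- \frac{1}{2}\right) 22 = -11$)
$\left(\left(9286 + y\right) + \left(-49 - 19\right)^{2}\right) - \left(-6586 + 2394\right) \left(-3546 - 8542\right) = \left(\left(9286 - 11\right) + \left(-49 - 19\right)^{2}\right) - \left(-6586 + 2394\right) \left(-3546 - 8542\right) = \left(9275 + \left(-68\right)^{2}\right) - \left(-4192\right) \left(-12088\right) = \left(9275 + 4624\right) - 50672896 = 13899 - 50672896 = -50658997$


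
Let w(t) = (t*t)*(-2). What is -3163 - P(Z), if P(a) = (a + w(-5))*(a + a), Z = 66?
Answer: -5275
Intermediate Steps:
w(t) = -2*t**2 (w(t) = t**2*(-2) = -2*t**2)
P(a) = 2*a*(-50 + a) (P(a) = (a - 2*(-5)**2)*(a + a) = (a - 2*25)*(2*a) = (a - 50)*(2*a) = (-50 + a)*(2*a) = 2*a*(-50 + a))
-3163 - P(Z) = -3163 - 2*66*(-50 + 66) = -3163 - 2*66*16 = -3163 - 1*2112 = -3163 - 2112 = -5275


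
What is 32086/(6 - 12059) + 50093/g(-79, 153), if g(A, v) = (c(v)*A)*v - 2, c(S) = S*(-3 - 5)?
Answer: -474092106867/178317939758 ≈ -2.6587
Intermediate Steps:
c(S) = -8*S (c(S) = S*(-8) = -8*S)
g(A, v) = -2 - 8*A*v² (g(A, v) = ((-8*v)*A)*v - 2 = (-8*A*v)*v - 2 = -8*A*v² - 2 = -2 - 8*A*v²)
32086/(6 - 12059) + 50093/g(-79, 153) = 32086/(6 - 12059) + 50093/(-2 - 8*(-79)*153²) = 32086/(-12053) + 50093/(-2 - 8*(-79)*23409) = 32086*(-1/12053) + 50093/(-2 + 14794488) = -32086/12053 + 50093/14794486 = -474092106867/178317939758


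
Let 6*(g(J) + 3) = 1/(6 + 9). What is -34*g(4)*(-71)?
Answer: -324683/45 ≈ -7215.2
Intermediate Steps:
g(J) = -269/90 (g(J) = -3 + 1/(6*(6 + 9)) = -3 + (⅙)/15 = -3 + (⅙)*(1/15) = -3 + 1/90 = -269/90)
-34*g(4)*(-71) = -34*(-269/90)*(-71) = (4573/45)*(-71) = -324683/45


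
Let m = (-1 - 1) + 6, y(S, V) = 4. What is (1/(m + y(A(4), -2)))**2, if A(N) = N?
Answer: 1/64 ≈ 0.015625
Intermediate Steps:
m = 4 (m = -2 + 6 = 4)
(1/(m + y(A(4), -2)))**2 = (1/(4 + 4))**2 = (1/8)**2 = 1/64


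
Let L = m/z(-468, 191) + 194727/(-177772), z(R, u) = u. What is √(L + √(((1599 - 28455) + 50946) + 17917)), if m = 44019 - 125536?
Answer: √(-2516896791729497 + 5882167401124*√42007)/2425318 ≈ 14.931*I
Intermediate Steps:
m = -81517
L = -14528632981/33954452 (L = -81517/191 + 194727/(-177772) = -81517*1/191 + 194727*(-1/177772) = -81517/191 - 194727/177772 = -14528632981/33954452 ≈ -427.89)
√(L + √(((1599 - 28455) + 50946) + 17917)) = √(-14528632981/33954452 + √(((1599 - 28455) + 50946) + 17917)) = √(-14528632981/33954452 + √((-26856 + 50946) + 17917)) = √(-14528632981/33954452 + √(24090 + 17917)) = √(-14528632981/33954452 + √42007)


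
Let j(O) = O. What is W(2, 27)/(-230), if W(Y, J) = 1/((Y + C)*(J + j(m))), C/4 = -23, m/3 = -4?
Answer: 1/310500 ≈ 3.2206e-6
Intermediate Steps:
m = -12 (m = 3*(-4) = -12)
C = -92 (C = 4*(-23) = -92)
W(Y, J) = 1/((-92 + Y)*(-12 + J)) (W(Y, J) = 1/((Y - 92)*(J - 12)) = 1/((-92 + Y)*(-12 + J)))
W(2, 27)/(-230) = 1/((1104 - 92*27 - 12*2 + 27*2)*(-230)) = -1/230/(1104 - 2484 - 24 + 54) = -1/230/(-1350) = -1/1350*(-1/230) = 1/310500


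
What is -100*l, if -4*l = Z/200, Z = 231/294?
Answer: 11/112 ≈ 0.098214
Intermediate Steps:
Z = 11/14 (Z = 231*(1/294) = 11/14 ≈ 0.78571)
l = -11/11200 (l = -11/(56*200) = -¼*11/2800 = -11/11200 ≈ -0.00098214)
-100*l = -100*(-11/11200) = 11/112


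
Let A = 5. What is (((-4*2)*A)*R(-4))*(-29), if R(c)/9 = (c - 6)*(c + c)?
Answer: 835200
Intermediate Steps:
R(c) = 18*c*(-6 + c) (R(c) = 9*((c - 6)*(c + c)) = 9*((-6 + c)*(2*c)) = 9*(2*c*(-6 + c)) = 18*c*(-6 + c))
(((-4*2)*A)*R(-4))*(-29) = ((-4*2*5)*(18*(-4)*(-6 - 4)))*(-29) = ((-8*5)*(18*(-4)*(-10)))*(-29) = -40*720*(-29) = -28800*(-29) = 835200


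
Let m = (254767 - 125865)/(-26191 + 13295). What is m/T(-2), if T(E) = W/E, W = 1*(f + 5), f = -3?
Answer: 64451/6448 ≈ 9.9955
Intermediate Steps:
W = 2 (W = 1*(-3 + 5) = 1*2 = 2)
T(E) = 2/E
m = -64451/6448 (m = 128902/(-12896) = 128902*(-1/12896) = -64451/6448 ≈ -9.9955)
m/T(-2) = -64451/6448/(2/(-2)) = -64451/6448/(2*(-1/2)) = -64451/6448/(-1) = -1*(-64451/6448) = 64451/6448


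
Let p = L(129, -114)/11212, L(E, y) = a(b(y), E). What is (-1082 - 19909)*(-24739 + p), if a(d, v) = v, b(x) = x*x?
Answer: 5822347957149/11212 ≈ 5.1930e+8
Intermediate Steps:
b(x) = x²
L(E, y) = E
p = 129/11212 ≈ 0.011506
(-1082 - 19909)*(-24739 + p) = (-1082 - 19909)*(-24739 + 129/11212) = -20991*(-277373539/11212) = 5822347957149/11212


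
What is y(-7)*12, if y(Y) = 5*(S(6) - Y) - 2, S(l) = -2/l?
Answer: 376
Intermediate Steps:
y(Y) = -11/3 - 5*Y (y(Y) = 5*(-2/6 - Y) - 2 = 5*(-2*1/6 - Y) - 2 = 5*(-1/3 - Y) - 2 = (-5/3 - 5*Y) - 2 = -11/3 - 5*Y)
y(-7)*12 = (-11/3 - 5*(-7))*12 = (-11/3 + 35)*12 = (94/3)*12 = 376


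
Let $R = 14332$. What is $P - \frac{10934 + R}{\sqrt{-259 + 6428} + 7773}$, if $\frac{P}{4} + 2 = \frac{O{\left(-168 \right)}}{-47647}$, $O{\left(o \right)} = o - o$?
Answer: $- \frac{339849749}{30206680} + \frac{12633 \sqrt{6169}}{30206680} \approx -11.218$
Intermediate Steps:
$O{\left(o \right)} = 0$
$P = -8$ ($P = -8 + 4 \frac{0}{-47647} = -8 + 4 \cdot 0 \left(- \frac{1}{47647}\right) = -8 + 4 \cdot 0 = -8 + 0 = -8$)
$P - \frac{10934 + R}{\sqrt{-259 + 6428} + 7773} = -8 - \frac{10934 + 14332}{\sqrt{-259 + 6428} + 7773} = -8 - \frac{25266}{\sqrt{6169} + 7773} = -8 - \frac{25266}{7773 + \sqrt{6169}}$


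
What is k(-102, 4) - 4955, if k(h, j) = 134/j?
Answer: -9843/2 ≈ -4921.5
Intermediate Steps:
k(-102, 4) - 4955 = 134/4 - 4955 = 134*(1/4) - 4955 = 67/2 - 4955 = -9843/2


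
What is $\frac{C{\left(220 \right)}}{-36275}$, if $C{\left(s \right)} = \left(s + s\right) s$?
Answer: $- \frac{3872}{1451} \approx -2.6685$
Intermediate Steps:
$C{\left(s \right)} = 2 s^{2}$ ($C{\left(s \right)} = 2 s s = 2 s^{2}$)
$\frac{C{\left(220 \right)}}{-36275} = \frac{2 \cdot 220^{2}}{-36275} = 2 \cdot 48400 \left(- \frac{1}{36275}\right) = 96800 \left(- \frac{1}{36275}\right) = - \frac{3872}{1451}$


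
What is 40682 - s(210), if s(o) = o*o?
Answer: -3418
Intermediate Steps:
s(o) = o²
40682 - s(210) = 40682 - 1*210² = 40682 - 1*44100 = 40682 - 44100 = -3418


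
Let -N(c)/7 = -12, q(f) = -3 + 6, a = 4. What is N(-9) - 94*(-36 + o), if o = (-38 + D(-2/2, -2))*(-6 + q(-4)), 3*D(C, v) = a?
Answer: -6872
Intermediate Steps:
q(f) = 3
D(C, v) = 4/3 (D(C, v) = (⅓)*4 = 4/3)
N(c) = 84 (N(c) = -7*(-12) = 84)
o = 110 (o = (-38 + 4/3)*(-6 + 3) = -110/3*(-3) = 110)
N(-9) - 94*(-36 + o) = 84 - 94*(-36 + 110) = 84 - 94*74 = 84 - 6956 = -6872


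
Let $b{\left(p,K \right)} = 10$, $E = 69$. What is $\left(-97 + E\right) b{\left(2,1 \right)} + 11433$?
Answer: $11153$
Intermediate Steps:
$\left(-97 + E\right) b{\left(2,1 \right)} + 11433 = \left(-97 + 69\right) 10 + 11433 = \left(-28\right) 10 + 11433 = -280 + 11433 = 11153$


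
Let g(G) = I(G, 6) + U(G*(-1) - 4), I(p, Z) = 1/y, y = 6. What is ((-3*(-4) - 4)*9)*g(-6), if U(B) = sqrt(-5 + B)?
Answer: 12 + 72*I*sqrt(3) ≈ 12.0 + 124.71*I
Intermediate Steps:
I(p, Z) = 1/6
g(G) = 1/6 + sqrt(-9 - G) (g(G) = 1/6 + sqrt(-5 + (G*(-1) - 4)) = 1/6 + sqrt(-5 + (-G - 4)) = 1/6 + sqrt(-5 + (-4 - G)) = 1/6 + sqrt(-9 - G))
((-3*(-4) - 4)*9)*g(-6) = ((-3*(-4) - 4)*9)*(1/6 + sqrt(-9 - 1*(-6))) = ((12 - 4)*9)*(1/6 + sqrt(-9 + 6)) = (8*9)*(1/6 + sqrt(-3)) = 72*(1/6 + I*sqrt(3)) = 12 + 72*I*sqrt(3)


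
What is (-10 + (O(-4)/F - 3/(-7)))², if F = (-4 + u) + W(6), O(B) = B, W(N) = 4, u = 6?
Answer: 46225/441 ≈ 104.82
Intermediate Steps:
F = 6 (F = (-4 + 6) + 4 = 2 + 4 = 6)
(-10 + (O(-4)/F - 3/(-7)))² = (-10 + (-4/6 - 3/(-7)))² = (-10 + (-4*⅙ - 3*(-⅐)))² = (-10 + (-⅔ + 3/7))² = (-10 - 5/21)² = (-215/21)² = 46225/441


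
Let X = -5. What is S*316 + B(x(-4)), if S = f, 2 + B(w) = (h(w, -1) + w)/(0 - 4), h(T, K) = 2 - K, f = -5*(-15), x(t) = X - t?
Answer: 47395/2 ≈ 23698.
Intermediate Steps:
x(t) = -5 - t
f = 75
B(w) = -11/4 - w/4 (B(w) = -2 + ((2 - 1*(-1)) + w)/(0 - 4) = -2 + ((2 + 1) + w)/(-4) = -2 + (3 + w)*(-¼) = -2 + (-¾ - w/4) = -11/4 - w/4)
S = 75
S*316 + B(x(-4)) = 75*316 + (-11/4 - (-5 - 1*(-4))/4) = 23700 + (-11/4 - (-5 + 4)/4) = 23700 + (-11/4 - ¼*(-1)) = 23700 + (-11/4 + ¼) = 23700 - 5/2 = 47395/2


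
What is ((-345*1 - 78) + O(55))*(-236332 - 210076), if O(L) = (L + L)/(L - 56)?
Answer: 237935464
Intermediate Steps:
O(L) = 2*L/(-56 + L) (O(L) = (2*L)/(-56 + L) = 2*L/(-56 + L))
((-345*1 - 78) + O(55))*(-236332 - 210076) = ((-345*1 - 78) + 2*55/(-56 + 55))*(-236332 - 210076) = ((-345 - 78) + 2*55/(-1))*(-446408) = (-423 + 2*55*(-1))*(-446408) = (-423 - 110)*(-446408) = -533*(-446408) = 237935464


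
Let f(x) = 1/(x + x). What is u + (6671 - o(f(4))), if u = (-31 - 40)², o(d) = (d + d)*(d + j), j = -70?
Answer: 375343/32 ≈ 11729.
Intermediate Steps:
f(x) = 1/(2*x)
o(d) = 2*d*(-70 + d) (o(d) = (d + d)*(d - 70) = (2*d)*(-70 + d) = 2*d*(-70 + d))
u = 5041 (u = (-71)² = 5041)
u + (6671 - o(f(4))) = 5041 + (6671 - 2*(½)/4*(-70 + (½)/4)) = 5041 + (6671 - 2*(½)*(¼)*(-70 + (½)*(¼))) = 5041 + (6671 - 2*(-70 + ⅛)/8) = 5041 + (6671 - 2*(-559)/(8*8)) = 5041 + (6671 - 1*(-559/32)) = 5041 + (6671 + 559/32) = 5041 + 214031/32 = 375343/32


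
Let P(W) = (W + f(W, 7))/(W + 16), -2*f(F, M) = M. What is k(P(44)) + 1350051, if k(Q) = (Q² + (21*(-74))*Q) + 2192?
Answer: 2161911209/1600 ≈ 1.3512e+6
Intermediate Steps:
f(F, M) = -M/2
P(W) = (-7/2 + W)/(16 + W) (P(W) = (W - ½*7)/(W + 16) = (W - 7/2)/(16 + W) = (-7/2 + W)/(16 + W))
k(Q) = 2192 + Q² - 1554*Q (k(Q) = (Q² - 1554*Q) + 2192 = 2192 + Q² - 1554*Q)
k(P(44)) + 1350051 = (2192 + ((-7/2 + 44)/(16 + 44))² - 1554*(-7/2 + 44)/(16 + 44)) + 1350051 = (2192 + ((81/2)/60)² - 1554*81/(60*2)) + 1350051 = (2192 + ((1/60)*(81/2))² - 259*81/(10*2)) + 1350051 = (2192 + (27/40)² - 1554*27/40) + 1350051 = (2192 + 729/1600 - 20979/20) + 1350051 = 1829609/1600 + 1350051 = 2161911209/1600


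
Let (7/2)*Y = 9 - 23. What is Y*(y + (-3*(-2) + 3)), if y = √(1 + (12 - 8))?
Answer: -36 - 4*√5 ≈ -44.944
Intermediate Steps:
y = √5 (y = √(1 + 4) = √5 ≈ 2.2361)
Y = -4 (Y = 2*(9 - 23)/7 = (2/7)*(-14) = -4)
Y*(y + (-3*(-2) + 3)) = -4*(√5 + (-3*(-2) + 3)) = -4*(√5 + (6 + 3)) = -4*(√5 + 9) = -4*(9 + √5) = -36 - 4*√5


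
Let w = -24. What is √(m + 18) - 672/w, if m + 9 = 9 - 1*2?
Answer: 32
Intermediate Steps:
m = -2 (m = -9 + (9 - 1*2) = -9 + (9 - 2) = -9 + 7 = -2)
√(m + 18) - 672/w = √(-2 + 18) - 672/(-24) = √16 - 672*(-1)/24 = 4 - 28*(-1) = 4 + 28 = 32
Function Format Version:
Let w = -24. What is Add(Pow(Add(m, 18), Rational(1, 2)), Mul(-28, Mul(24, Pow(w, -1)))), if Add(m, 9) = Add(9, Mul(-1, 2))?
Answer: 32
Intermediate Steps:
m = -2 (m = Add(-9, Add(9, Mul(-1, 2))) = Add(-9, Add(9, -2)) = Add(-9, 7) = -2)
Add(Pow(Add(m, 18), Rational(1, 2)), Mul(-28, Mul(24, Pow(w, -1)))) = Add(Pow(Add(-2, 18), Rational(1, 2)), Mul(-28, Mul(24, Pow(-24, -1)))) = Add(Pow(16, Rational(1, 2)), Mul(-28, Mul(24, Rational(-1, 24)))) = Add(4, Mul(-28, -1)) = Add(4, 28) = 32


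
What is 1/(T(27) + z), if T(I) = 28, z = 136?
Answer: 1/164 ≈ 0.0060976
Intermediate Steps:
1/(T(27) + z) = 1/(28 + 136) = 1/164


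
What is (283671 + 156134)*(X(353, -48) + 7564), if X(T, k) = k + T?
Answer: 3460825545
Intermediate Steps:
X(T, k) = T + k
(283671 + 156134)*(X(353, -48) + 7564) = (283671 + 156134)*((353 - 48) + 7564) = 439805*(305 + 7564) = 439805*7869 = 3460825545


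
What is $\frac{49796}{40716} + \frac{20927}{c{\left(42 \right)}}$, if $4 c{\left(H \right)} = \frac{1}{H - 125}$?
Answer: $- \frac{70721277307}{10179} \approx -6.9478 \cdot 10^{6}$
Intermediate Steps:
$c{\left(H \right)} = \frac{1}{4 \left(-125 + H\right)}$ ($c{\left(H \right)} = \frac{1}{4 \left(H - 125\right)} = \frac{1}{4 \left(-125 + H\right)}$)
$\frac{49796}{40716} + \frac{20927}{c{\left(42 \right)}} = \frac{49796}{40716} + \frac{20927}{\frac{1}{4} \frac{1}{-125 + 42}} = 49796 \cdot \frac{1}{40716} + \frac{20927}{\frac{1}{4} \frac{1}{-83}} = \frac{12449}{10179} + \frac{20927}{\frac{1}{4} \left(- \frac{1}{83}\right)} = \frac{12449}{10179} + \frac{20927}{- \frac{1}{332}} = \frac{12449}{10179} + 20927 \left(-332\right) = \frac{12449}{10179} - 6947764 = - \frac{70721277307}{10179}$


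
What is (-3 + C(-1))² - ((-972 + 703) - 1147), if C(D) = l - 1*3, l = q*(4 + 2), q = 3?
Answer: 1560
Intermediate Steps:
l = 18 (l = 3*(4 + 2) = 3*6 = 18)
C(D) = 15 (C(D) = 18 - 1*3 = 18 - 3 = 15)
(-3 + C(-1))² - ((-972 + 703) - 1147) = (-3 + 15)² - ((-972 + 703) - 1147) = 12² - (-269 - 1147) = 144 - 1*(-1416) = 144 + 1416 = 1560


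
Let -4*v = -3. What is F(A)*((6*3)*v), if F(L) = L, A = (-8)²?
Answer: 864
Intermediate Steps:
v = ¾ (v = -¼*(-3) = ¾ ≈ 0.75000)
A = 64
F(A)*((6*3)*v) = 64*((6*3)*(¾)) = 64*(18*(¾)) = 64*(27/2) = 864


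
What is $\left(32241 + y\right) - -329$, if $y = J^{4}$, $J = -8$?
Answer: $36666$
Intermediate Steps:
$y = 4096$ ($y = \left(-8\right)^{4} = 4096$)
$\left(32241 + y\right) - -329 = \left(32241 + 4096\right) - -329 = 36337 + \left(-76 + 405\right) = 36337 + 329 = 36666$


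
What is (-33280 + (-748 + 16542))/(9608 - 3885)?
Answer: -17486/5723 ≈ -3.0554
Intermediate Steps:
(-33280 + (-748 + 16542))/(9608 - 3885) = (-33280 + 15794)/5723 = -17486*1/5723 = -17486/5723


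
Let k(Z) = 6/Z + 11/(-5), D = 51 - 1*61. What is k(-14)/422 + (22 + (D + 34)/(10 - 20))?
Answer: 28940/1477 ≈ 19.594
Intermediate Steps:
D = -10 (D = 51 - 61 = -10)
k(Z) = -11/5 + 6/Z (k(Z) = 6/Z + 11*(-1/5) = 6/Z - 11/5 = -11/5 + 6/Z)
k(-14)/422 + (22 + (D + 34)/(10 - 20)) = (-11/5 + 6/(-14))/422 + (22 + (-10 + 34)/(10 - 20)) = (-11/5 + 6*(-1/14))*(1/422) + (22 + 24/(-10)) = (-11/5 - 3/7)*(1/422) + (22 + 24*(-1/10)) = -92/35*1/422 + (22 - 12/5) = -46/7385 + 98/5 = 28940/1477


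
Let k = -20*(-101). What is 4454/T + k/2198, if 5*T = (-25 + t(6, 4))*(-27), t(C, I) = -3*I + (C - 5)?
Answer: 12728225/534114 ≈ 23.831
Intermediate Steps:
k = 2020
t(C, I) = -5 + C - 3*I (t(C, I) = -3*I + (-5 + C) = -5 + C - 3*I)
T = 972/5 (T = ((-25 + (-5 + 6 - 3*4))*(-27))/5 = ((-25 + (-5 + 6 - 12))*(-27))/5 = ((-25 - 11)*(-27))/5 = (-36*(-27))/5 = (1/5)*972 = 972/5 ≈ 194.40)
4454/T + k/2198 = 4454/(972/5) + 2020/2198 = 4454*(5/972) + 2020*(1/2198) = 11135/486 + 1010/1099 = 12728225/534114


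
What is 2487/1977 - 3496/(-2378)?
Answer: 2137613/783551 ≈ 2.7281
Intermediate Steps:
2487/1977 - 3496/(-2378) = 2487*(1/1977) - 3496*(-1/2378) = 829/659 + 1748/1189 = 2137613/783551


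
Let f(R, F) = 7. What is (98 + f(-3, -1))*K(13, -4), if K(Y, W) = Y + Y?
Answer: 2730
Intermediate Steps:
K(Y, W) = 2*Y
(98 + f(-3, -1))*K(13, -4) = (98 + 7)*(2*13) = 105*26 = 2730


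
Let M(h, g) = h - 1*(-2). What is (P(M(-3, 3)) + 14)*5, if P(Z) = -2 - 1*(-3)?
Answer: 75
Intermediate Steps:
M(h, g) = 2 + h (M(h, g) = h + 2 = 2 + h)
P(Z) = 1 (P(Z) = -2 + 3 = 1)
(P(M(-3, 3)) + 14)*5 = (1 + 14)*5 = 15*5 = 75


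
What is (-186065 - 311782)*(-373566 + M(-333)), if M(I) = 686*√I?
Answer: 185978712402 - 1024569126*I*√37 ≈ 1.8598e+11 - 6.2322e+9*I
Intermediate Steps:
(-186065 - 311782)*(-373566 + M(-333)) = (-186065 - 311782)*(-373566 + 686*√(-333)) = -497847*(-373566 + 686*(3*I*√37)) = -497847*(-373566 + 2058*I*√37) = 185978712402 - 1024569126*I*√37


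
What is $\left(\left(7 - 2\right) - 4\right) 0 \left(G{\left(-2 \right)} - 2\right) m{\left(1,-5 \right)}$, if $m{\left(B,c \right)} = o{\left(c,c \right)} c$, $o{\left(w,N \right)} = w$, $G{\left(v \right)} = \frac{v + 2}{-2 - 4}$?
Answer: $0$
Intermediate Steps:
$G{\left(v \right)} = - \frac{1}{3} - \frac{v}{6}$ ($G{\left(v \right)} = \frac{2 + v}{-6} = \left(2 + v\right) \left(- \frac{1}{6}\right) = - \frac{1}{3} - \frac{v}{6}$)
$m{\left(B,c \right)} = c^{2}$ ($m{\left(B,c \right)} = c c = c^{2}$)
$\left(\left(7 - 2\right) - 4\right) 0 \left(G{\left(-2 \right)} - 2\right) m{\left(1,-5 \right)} = \left(\left(7 - 2\right) - 4\right) 0 \left(\left(- \frac{1}{3} - - \frac{1}{3}\right) - 2\right) \left(-5\right)^{2} = \left(5 - 4\right) 0 \left(\left(- \frac{1}{3} + \frac{1}{3}\right) - 2\right) 25 = 1 \cdot 0 \left(0 - 2\right) 25 = 1 \cdot 0 \left(-2\right) 25 = 1 \cdot 0 \cdot 25 = 0 \cdot 25 = 0$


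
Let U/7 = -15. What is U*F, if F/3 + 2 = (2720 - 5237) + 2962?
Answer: -139545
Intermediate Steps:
U = -105 (U = 7*(-15) = -105)
F = 1329 (F = -6 + 3*((2720 - 5237) + 2962) = -6 + 3*(-2517 + 2962) = -6 + 3*445 = -6 + 1335 = 1329)
U*F = -105*1329 = -139545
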